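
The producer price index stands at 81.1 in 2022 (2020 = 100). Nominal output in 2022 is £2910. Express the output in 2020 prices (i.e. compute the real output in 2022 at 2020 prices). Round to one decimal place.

3588.2

Real = Nominal ÷ (Index/100) = 2910 ÷ (81.1/100)
     = 2910 ÷ 0.811 = 3588.1628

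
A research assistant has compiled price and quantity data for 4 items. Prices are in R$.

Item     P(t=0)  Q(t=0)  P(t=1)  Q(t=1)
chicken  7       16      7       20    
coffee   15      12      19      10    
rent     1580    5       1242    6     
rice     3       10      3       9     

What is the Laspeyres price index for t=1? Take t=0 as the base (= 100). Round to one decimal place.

Laspeyres price index uses base-period quantities as weights.
ΣP(t=1)·Q(t=0) = 7×16 + 19×12 + 1242×5 + 3×10 = 112 + 228 + 6210 + 30 = 6580
ΣP(t=0)·Q(t=0) = 7×16 + 15×12 + 1580×5 + 3×10 = 112 + 180 + 7900 + 30 = 8222
Index = 6580 / 8222 × 100 = 80.0292

80.0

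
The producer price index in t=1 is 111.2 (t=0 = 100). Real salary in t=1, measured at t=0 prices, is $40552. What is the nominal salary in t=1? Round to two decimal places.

Nominal = Real × (Index/100) = 40552 × (111.2/100)
        = 40552 × 1.112 = 45093.8240

45093.82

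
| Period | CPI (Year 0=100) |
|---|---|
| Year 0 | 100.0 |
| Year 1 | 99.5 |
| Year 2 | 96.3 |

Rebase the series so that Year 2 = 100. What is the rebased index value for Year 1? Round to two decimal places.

Rebased(Year 1) = 99.5 / 96.3 × 100 = 103.3229

103.32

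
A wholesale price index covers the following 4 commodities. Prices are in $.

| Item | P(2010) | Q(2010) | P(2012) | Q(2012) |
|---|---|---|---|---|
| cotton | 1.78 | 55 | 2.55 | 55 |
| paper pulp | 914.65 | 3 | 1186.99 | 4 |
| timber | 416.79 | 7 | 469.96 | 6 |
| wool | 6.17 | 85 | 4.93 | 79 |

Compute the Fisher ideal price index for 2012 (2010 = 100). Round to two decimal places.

118.98

Laspeyres component (base-period weights):
ΣP(2012)Q(2010) = 2.55×55 + 1186.99×3 + 469.96×7 + 4.93×85 = 140.25 + 3560.97 + 3289.72 + 419.05 = 7409.99
ΣP(2010)Q(2010) = 1.78×55 + 914.65×3 + 416.79×7 + 6.17×85 = 97.9 + 2743.95 + 2917.53 + 524.45 = 6283.83
L = 7409.99 / 6283.83 × 100 = 117.9216
Paasche component (current-period weights):
ΣP(2012)Q(2012) = 2.55×55 + 1186.99×4 + 469.96×6 + 4.93×79 = 140.25 + 4747.96 + 2819.76 + 389.47 = 8097.44
ΣP(2010)Q(2012) = 1.78×55 + 914.65×4 + 416.79×6 + 6.17×79 = 97.9 + 3658.6 + 2500.74 + 487.43 = 6744.67
P = 8097.44 / 6744.67 × 100 = 120.0569
Fisher = √(L × P) = √(117.9216 × 120.0569) = 118.9844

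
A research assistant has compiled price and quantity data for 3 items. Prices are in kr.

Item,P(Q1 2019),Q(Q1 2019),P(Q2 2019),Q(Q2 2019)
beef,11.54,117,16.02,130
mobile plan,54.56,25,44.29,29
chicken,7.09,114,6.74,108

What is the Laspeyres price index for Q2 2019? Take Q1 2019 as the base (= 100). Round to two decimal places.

Laspeyres price index uses base-period quantities as weights.
ΣP(Q2 2019)·Q(Q1 2019) = 16.02×117 + 44.29×25 + 6.74×114 = 1874.34 + 1107.25 + 768.36 = 3749.95
ΣP(Q1 2019)·Q(Q1 2019) = 11.54×117 + 54.56×25 + 7.09×114 = 1350.18 + 1364 + 808.26 = 3522.44
Index = 3749.95 / 3522.44 × 100 = 106.4589

106.46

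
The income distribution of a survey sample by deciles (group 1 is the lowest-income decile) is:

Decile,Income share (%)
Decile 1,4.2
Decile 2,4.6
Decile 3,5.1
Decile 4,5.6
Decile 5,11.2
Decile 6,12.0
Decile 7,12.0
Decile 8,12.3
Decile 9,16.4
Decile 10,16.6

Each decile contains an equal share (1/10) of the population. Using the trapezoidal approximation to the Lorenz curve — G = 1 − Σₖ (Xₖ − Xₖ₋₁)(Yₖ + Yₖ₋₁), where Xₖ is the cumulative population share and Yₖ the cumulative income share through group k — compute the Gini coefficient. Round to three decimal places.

0.250

Cumulative income shares Yₖ: 0.0420, 0.0880, 0.1390, 0.1950, 0.3070, 0.4270, 0.5470, 0.6700, 0.8340, 1.0000
Σ (Xₖ−Xₖ₋₁)(Yₖ+Yₖ₋₁) = (1/10)(0.0420+0.0000) + (1/10)(0.0880+0.0420) + (1/10)(0.1390+0.0880) + (1/10)(0.1950+0.1390) + (1/10)(0.3070+0.1950) + (1/10)(0.4270+0.3070) + (1/10)(0.5470+0.4270) + (1/10)(0.6700+0.5470) + (1/10)(0.8340+0.6700) + (1/10)(1.0000+0.8340)
  = 0.0042 + 0.0130 + 0.0227 + 0.0334 + 0.0502 + 0.0734 + 0.0974 + 0.1217 + 0.1504 + 0.1834 = 0.7498
G = 1 − 0.7498 = 0.2502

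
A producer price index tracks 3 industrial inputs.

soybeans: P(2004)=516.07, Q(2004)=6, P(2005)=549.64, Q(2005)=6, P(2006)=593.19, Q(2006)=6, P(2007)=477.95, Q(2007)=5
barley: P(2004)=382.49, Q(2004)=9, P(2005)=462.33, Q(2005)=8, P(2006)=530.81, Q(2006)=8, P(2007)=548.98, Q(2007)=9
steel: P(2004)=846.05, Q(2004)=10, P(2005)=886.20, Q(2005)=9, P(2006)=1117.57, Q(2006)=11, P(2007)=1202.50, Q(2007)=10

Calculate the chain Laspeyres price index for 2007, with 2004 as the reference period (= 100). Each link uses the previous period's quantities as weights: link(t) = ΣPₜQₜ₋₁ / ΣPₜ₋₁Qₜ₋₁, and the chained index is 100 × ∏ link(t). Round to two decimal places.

132.33

Link 2004→2005:
ΣP(2005)Q(2004) = 549.64×6 + 462.33×9 + 886.20×10 = 3297.84 + 4160.97 + 8862 = 16320.81
ΣP(2004)Q(2004) = 516.07×6 + 382.49×9 + 846.05×10 = 3096.42 + 3442.41 + 8460.5 = 14999.33
link = 16320.81/14999.33 = 1.088103
Link 2005→2006:
ΣP(2006)Q(2005) = 593.19×6 + 530.81×8 + 1117.57×9 = 3559.14 + 4246.48 + 10058.13 = 17863.75
ΣP(2005)Q(2005) = 549.64×6 + 462.33×8 + 886.20×9 = 3297.84 + 3698.64 + 7975.8 = 14972.28
link = 17863.75/14972.28 = 1.193122
Link 2006→2007:
ΣP(2007)Q(2006) = 477.95×6 + 548.98×8 + 1202.50×11 = 2867.7 + 4391.84 + 13227.5 = 20487.04
ΣP(2006)Q(2006) = 593.19×6 + 530.81×8 + 1117.57×11 = 3559.14 + 4246.48 + 12293.27 = 20098.89
link = 20487.04/20098.89 = 1.019312
Chained index = 100 × 1.088103 × 1.193122 × 1.019312 = 132.3310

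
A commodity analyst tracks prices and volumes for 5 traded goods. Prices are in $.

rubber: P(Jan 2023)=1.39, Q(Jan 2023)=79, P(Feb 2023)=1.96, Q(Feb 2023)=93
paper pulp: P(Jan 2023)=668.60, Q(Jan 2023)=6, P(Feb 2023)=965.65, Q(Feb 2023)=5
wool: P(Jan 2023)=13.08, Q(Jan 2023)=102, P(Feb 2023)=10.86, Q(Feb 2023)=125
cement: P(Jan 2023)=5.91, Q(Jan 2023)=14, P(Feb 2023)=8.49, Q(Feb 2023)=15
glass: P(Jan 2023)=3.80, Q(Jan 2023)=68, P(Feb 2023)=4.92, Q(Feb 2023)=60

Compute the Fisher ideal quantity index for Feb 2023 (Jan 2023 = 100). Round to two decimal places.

Laspeyres component (base-period weights):
ΣP(Jan 2023)Q(Feb 2023) = 1.39×93 + 668.60×5 + 13.08×125 + 5.91×15 + 3.80×60 = 129.27 + 3343 + 1635 + 88.65 + 228 = 5423.92
ΣP(Jan 2023)Q(Jan 2023) = 1.39×79 + 668.60×6 + 13.08×102 + 5.91×14 + 3.80×68 = 109.81 + 4011.6 + 1334.16 + 82.74 + 258.4 = 5796.71
L = 5423.92 / 5796.71 × 100 = 93.5689
Paasche component (current-period weights):
ΣP(Feb 2023)Q(Feb 2023) = 1.96×93 + 965.65×5 + 10.86×125 + 8.49×15 + 4.92×60 = 182.28 + 4828.25 + 1357.5 + 127.35 + 295.2 = 6790.58
ΣP(Feb 2023)Q(Jan 2023) = 1.96×79 + 965.65×6 + 10.86×102 + 8.49×14 + 4.92×68 = 154.84 + 5793.9 + 1107.72 + 118.86 + 334.56 = 7509.88
P = 6790.58 / 7509.88 × 100 = 90.4220
Fisher = √(L × P) = √(93.5689 × 90.4220) = 91.9820

91.98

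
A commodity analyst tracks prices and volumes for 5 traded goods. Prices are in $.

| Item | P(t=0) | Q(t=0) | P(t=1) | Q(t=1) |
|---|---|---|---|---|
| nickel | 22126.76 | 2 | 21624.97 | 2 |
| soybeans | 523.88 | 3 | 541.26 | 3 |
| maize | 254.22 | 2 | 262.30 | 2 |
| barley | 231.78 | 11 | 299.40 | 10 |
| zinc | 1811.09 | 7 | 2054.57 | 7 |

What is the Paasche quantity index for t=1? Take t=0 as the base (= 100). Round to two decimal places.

Paasche quantity index uses current-period prices as weights.
ΣP(t=1)·Q(t=1) = 21624.97×2 + 541.26×3 + 262.30×2 + 299.40×10 + 2054.57×7 = 43249.94 + 1623.78 + 524.6 + 2994 + 14381.99 = 62774.31
ΣP(t=1)·Q(t=0) = 21624.97×2 + 541.26×3 + 262.30×2 + 299.40×11 + 2054.57×7 = 43249.94 + 1623.78 + 524.6 + 3293.4 + 14381.99 = 63073.71
Index = 62774.31 / 63073.71 × 100 = 99.5253

99.53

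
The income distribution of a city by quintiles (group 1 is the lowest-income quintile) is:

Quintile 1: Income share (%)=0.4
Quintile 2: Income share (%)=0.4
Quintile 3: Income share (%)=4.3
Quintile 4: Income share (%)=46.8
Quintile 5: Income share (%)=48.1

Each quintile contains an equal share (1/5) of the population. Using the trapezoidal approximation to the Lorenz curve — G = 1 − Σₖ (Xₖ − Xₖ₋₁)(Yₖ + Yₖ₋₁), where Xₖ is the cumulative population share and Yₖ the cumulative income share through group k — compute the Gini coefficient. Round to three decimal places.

0.567

Cumulative income shares Yₖ: 0.0040, 0.0080, 0.0510, 0.5190, 1.0000
Σ (Xₖ−Xₖ₋₁)(Yₖ+Yₖ₋₁) = (1/5)(0.0040+0.0000) + (1/5)(0.0080+0.0040) + (1/5)(0.0510+0.0080) + (1/5)(0.5190+0.0510) + (1/5)(1.0000+0.5190)
  = 0.0008 + 0.0024 + 0.0118 + 0.1140 + 0.3038 = 0.4328
G = 1 − 0.4328 = 0.5672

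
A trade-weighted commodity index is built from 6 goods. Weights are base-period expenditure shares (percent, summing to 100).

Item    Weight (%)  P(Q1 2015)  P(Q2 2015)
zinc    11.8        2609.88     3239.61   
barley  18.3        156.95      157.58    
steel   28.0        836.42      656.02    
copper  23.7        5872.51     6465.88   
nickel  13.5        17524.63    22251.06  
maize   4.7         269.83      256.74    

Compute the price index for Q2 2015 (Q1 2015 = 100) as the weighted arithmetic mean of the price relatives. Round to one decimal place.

102.7

zinc: 11.8 × (3239.61/2609.88) = 11.8 × 1.241287 = 14.6472
barley: 18.3 × (157.58/156.95) = 18.3 × 1.004014 = 18.3735
steel: 28.0 × (656.02/836.42) = 28.0 × 0.784319 = 21.9609
copper: 23.7 × (6465.88/5872.51) = 23.7 × 1.101042 = 26.0947
nickel: 13.5 × (22251.06/17524.63) = 13.5 × 1.269702 = 17.1410
maize: 4.7 × (256.74/269.83) = 4.7 × 0.951488 = 4.4720
Index = Σ wᵢ·(p₁ᵢ/p₀ᵢ) = 14.6472 + 18.3735 + 21.9609 + 26.0947 + 17.1410 + 4.4720 = 102.6892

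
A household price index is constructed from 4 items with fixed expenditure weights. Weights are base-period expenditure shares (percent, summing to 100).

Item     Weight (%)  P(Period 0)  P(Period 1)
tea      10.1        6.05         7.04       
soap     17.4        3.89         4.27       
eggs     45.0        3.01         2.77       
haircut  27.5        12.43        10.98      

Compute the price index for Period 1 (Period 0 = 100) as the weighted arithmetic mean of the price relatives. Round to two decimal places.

tea: 10.1 × (7.04/6.05) = 10.1 × 1.163636 = 11.7527
soap: 17.4 × (4.27/3.89) = 17.4 × 1.097686 = 19.0997
eggs: 45.0 × (2.77/3.01) = 45.0 × 0.920266 = 41.4120
haircut: 27.5 × (10.98/12.43) = 27.5 × 0.883347 = 24.2920
Index = Σ wᵢ·(p₁ᵢ/p₀ᵢ) = 11.7527 + 19.0997 + 41.4120 + 24.2920 = 96.5565

96.56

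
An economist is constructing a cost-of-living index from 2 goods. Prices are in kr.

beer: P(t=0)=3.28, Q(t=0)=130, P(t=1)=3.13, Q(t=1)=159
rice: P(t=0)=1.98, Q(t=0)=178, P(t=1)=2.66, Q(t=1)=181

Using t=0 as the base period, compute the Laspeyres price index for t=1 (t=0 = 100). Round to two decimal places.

Laspeyres price index uses base-period quantities as weights.
ΣP(t=1)·Q(t=0) = 3.13×130 + 2.66×178 = 406.9 + 473.48 = 880.38
ΣP(t=0)·Q(t=0) = 3.28×130 + 1.98×178 = 426.4 + 352.44 = 778.84
Index = 880.38 / 778.84 × 100 = 113.0373

113.04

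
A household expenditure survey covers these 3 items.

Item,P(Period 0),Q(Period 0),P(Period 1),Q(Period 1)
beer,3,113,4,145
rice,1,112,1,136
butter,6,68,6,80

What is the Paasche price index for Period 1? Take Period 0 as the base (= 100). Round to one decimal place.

113.8

Paasche price index uses current-period quantities as weights.
ΣP(Period 1)·Q(Period 1) = 4×145 + 1×136 + 6×80 = 580 + 136 + 480 = 1196
ΣP(Period 0)·Q(Period 1) = 3×145 + 1×136 + 6×80 = 435 + 136 + 480 = 1051
Index = 1196 / 1051 × 100 = 113.7964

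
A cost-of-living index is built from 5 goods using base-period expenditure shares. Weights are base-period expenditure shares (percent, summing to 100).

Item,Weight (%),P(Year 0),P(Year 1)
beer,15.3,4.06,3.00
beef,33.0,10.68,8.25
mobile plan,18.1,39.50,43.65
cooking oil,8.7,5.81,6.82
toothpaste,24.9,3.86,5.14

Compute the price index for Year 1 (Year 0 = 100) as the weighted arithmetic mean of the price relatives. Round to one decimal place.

100.2

beer: 15.3 × (3.00/4.06) = 15.3 × 0.738916 = 11.3054
beef: 33.0 × (8.25/10.68) = 33.0 × 0.772472 = 25.4916
mobile plan: 18.1 × (43.65/39.50) = 18.1 × 1.105063 = 20.0016
cooking oil: 8.7 × (6.82/5.81) = 8.7 × 1.173838 = 10.2124
toothpaste: 24.9 × (5.14/3.86) = 24.9 × 1.331606 = 33.1570
Index = Σ wᵢ·(p₁ᵢ/p₀ᵢ) = 11.3054 + 25.4916 + 20.0016 + 10.2124 + 33.1570 = 100.1680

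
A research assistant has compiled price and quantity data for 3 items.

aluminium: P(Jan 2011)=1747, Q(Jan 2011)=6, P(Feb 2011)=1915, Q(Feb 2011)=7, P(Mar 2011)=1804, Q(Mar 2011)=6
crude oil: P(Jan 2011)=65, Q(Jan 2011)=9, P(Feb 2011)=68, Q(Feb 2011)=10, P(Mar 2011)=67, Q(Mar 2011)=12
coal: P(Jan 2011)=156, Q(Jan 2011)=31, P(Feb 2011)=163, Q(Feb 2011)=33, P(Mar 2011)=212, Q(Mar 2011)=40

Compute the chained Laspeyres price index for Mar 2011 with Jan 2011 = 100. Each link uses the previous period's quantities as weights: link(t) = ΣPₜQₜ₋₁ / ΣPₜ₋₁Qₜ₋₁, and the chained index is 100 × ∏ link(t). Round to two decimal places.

Link Jan 2011→Feb 2011:
ΣP(Feb 2011)Q(Jan 2011) = 1915×6 + 68×9 + 163×31 = 11490 + 612 + 5053 = 17155
ΣP(Jan 2011)Q(Jan 2011) = 1747×6 + 65×9 + 156×31 = 10482 + 585 + 4836 = 15903
link = 17155/15903 = 1.078727
Link Feb 2011→Mar 2011:
ΣP(Mar 2011)Q(Feb 2011) = 1804×7 + 67×10 + 212×33 = 12628 + 670 + 6996 = 20294
ΣP(Feb 2011)Q(Feb 2011) = 1915×7 + 68×10 + 163×33 = 13405 + 680 + 5379 = 19464
link = 20294/19464 = 1.042643
Chained index = 100 × 1.078727 × 1.042643 = 112.4727

112.47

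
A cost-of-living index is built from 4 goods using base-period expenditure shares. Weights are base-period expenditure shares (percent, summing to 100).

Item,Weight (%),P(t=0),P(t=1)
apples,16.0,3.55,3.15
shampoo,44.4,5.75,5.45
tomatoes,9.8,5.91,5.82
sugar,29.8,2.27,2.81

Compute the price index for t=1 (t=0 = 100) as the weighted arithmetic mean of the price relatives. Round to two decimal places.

102.82

apples: 16.0 × (3.15/3.55) = 16.0 × 0.887324 = 14.1972
shampoo: 44.4 × (5.45/5.75) = 44.4 × 0.947826 = 42.0835
tomatoes: 9.8 × (5.82/5.91) = 9.8 × 0.984772 = 9.6508
sugar: 29.8 × (2.81/2.27) = 29.8 × 1.237885 = 36.8890
Index = Σ wᵢ·(p₁ᵢ/p₀ᵢ) = 14.1972 + 42.0835 + 9.6508 + 36.8890 = 102.8204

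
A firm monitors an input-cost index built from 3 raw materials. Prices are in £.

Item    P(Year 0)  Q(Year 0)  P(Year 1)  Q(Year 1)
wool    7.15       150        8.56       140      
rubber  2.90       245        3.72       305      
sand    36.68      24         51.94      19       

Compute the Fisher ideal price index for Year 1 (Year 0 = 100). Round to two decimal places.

Laspeyres component (base-period weights):
ΣP(Year 1)Q(Year 0) = 8.56×150 + 3.72×245 + 51.94×24 = 1284 + 911.4 + 1246.56 = 3441.96
ΣP(Year 0)Q(Year 0) = 7.15×150 + 2.90×245 + 36.68×24 = 1072.5 + 710.5 + 880.32 = 2663.32
L = 3441.96 / 2663.32 × 100 = 129.2357
Paasche component (current-period weights):
ΣP(Year 1)Q(Year 1) = 8.56×140 + 3.72×305 + 51.94×19 = 1198.4 + 1134.6 + 986.86 = 3319.86
ΣP(Year 0)Q(Year 1) = 7.15×140 + 2.90×305 + 36.68×19 = 1001 + 884.5 + 696.92 = 2582.42
P = 3319.86 / 2582.42 × 100 = 128.5562
Fisher = √(L × P) = √(129.2357 × 128.5562) = 128.8955

128.90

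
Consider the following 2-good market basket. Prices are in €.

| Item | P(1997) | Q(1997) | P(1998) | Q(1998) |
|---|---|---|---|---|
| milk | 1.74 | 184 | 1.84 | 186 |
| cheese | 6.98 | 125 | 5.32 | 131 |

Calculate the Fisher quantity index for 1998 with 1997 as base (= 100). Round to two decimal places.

103.68

Laspeyres component (base-period weights):
ΣP(1997)Q(1998) = 1.74×186 + 6.98×131 = 323.64 + 914.38 = 1238.02
ΣP(1997)Q(1997) = 1.74×184 + 6.98×125 = 320.16 + 872.5 = 1192.66
L = 1238.02 / 1192.66 × 100 = 103.8033
Paasche component (current-period weights):
ΣP(1998)Q(1998) = 1.84×186 + 5.32×131 = 342.24 + 696.92 = 1039.16
ΣP(1998)Q(1997) = 1.84×184 + 5.32×125 = 338.56 + 665 = 1003.56
P = 1039.16 / 1003.56 × 100 = 103.5474
Fisher = √(L × P) = √(103.8033 × 103.5474) = 103.6752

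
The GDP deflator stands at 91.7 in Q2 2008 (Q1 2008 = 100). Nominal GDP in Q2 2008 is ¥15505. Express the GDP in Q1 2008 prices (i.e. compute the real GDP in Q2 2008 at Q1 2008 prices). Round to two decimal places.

Real = Nominal ÷ (Index/100) = 15505 ÷ (91.7/100)
     = 15505 ÷ 0.917 = 16908.3969

16908.40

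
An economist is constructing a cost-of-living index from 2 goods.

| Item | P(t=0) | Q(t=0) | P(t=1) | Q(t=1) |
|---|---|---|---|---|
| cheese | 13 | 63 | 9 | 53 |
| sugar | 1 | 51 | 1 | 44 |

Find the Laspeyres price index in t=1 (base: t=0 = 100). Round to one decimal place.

71.0

Laspeyres price index uses base-period quantities as weights.
ΣP(t=1)·Q(t=0) = 9×63 + 1×51 = 567 + 51 = 618
ΣP(t=0)·Q(t=0) = 13×63 + 1×51 = 819 + 51 = 870
Index = 618 / 870 × 100 = 71.0345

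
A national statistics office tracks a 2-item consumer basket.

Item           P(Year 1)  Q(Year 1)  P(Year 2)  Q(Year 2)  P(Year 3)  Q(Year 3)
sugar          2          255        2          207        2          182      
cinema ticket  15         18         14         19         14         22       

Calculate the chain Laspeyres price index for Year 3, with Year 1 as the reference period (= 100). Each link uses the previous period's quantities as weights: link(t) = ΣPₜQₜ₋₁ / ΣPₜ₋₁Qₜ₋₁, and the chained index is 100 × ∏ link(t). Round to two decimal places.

Link Year 1→Year 2:
ΣP(Year 2)Q(Year 1) = 2×255 + 14×18 = 510 + 252 = 762
ΣP(Year 1)Q(Year 1) = 2×255 + 15×18 = 510 + 270 = 780
link = 762/780 = 0.976923
Link Year 2→Year 3:
ΣP(Year 3)Q(Year 2) = 2×207 + 14×19 = 414 + 266 = 680
ΣP(Year 2)Q(Year 2) = 2×207 + 14×19 = 414 + 266 = 680
link = 680/680 = 1.000000
Chained index = 100 × 0.976923 × 1.000000 = 97.6923

97.69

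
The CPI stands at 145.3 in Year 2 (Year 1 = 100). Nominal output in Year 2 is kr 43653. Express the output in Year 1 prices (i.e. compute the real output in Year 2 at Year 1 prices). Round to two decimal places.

30043.36

Real = Nominal ÷ (Index/100) = 43653 ÷ (145.3/100)
     = 43653 ÷ 1.453 = 30043.3586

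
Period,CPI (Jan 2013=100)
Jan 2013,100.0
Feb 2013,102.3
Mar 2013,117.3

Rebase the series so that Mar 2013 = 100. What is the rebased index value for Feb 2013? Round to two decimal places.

Rebased(Feb 2013) = 102.3 / 117.3 × 100 = 87.2123

87.21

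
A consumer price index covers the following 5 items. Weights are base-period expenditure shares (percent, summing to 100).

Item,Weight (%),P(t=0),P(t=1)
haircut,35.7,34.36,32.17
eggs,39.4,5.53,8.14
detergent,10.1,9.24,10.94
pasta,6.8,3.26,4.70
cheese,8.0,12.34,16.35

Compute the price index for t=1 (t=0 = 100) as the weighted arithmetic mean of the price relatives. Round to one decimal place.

123.8

haircut: 35.7 × (32.17/34.36) = 35.7 × 0.936263 = 33.4246
eggs: 39.4 × (8.14/5.53) = 39.4 × 1.471971 = 57.9957
detergent: 10.1 × (10.94/9.24) = 10.1 × 1.183983 = 11.9582
pasta: 6.8 × (4.70/3.26) = 6.8 × 1.441718 = 9.8037
cheese: 8.0 × (16.35/12.34) = 8.0 × 1.324959 = 10.5997
Index = Σ wᵢ·(p₁ᵢ/p₀ᵢ) = 33.4246 + 57.9957 + 11.9582 + 9.8037 + 10.5997 = 123.7818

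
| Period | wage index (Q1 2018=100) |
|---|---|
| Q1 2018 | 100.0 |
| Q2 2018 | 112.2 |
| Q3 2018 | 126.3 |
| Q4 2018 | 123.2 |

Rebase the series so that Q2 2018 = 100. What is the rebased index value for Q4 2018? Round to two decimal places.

Rebased(Q4 2018) = 123.2 / 112.2 × 100 = 109.8039

109.80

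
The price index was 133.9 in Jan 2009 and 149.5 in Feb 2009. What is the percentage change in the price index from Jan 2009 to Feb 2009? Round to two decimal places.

Change = (149.5 − 133.9) / 133.9 × 100
       = 15.6 / 133.9 × 100 = 11.6505%

11.65%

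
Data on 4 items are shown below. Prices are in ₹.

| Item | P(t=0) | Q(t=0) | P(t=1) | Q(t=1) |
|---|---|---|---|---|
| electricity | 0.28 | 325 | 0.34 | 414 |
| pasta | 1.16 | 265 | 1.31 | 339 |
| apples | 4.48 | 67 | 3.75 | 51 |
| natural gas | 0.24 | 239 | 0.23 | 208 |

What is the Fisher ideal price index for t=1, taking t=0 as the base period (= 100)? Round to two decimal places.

Laspeyres component (base-period weights):
ΣP(t=1)Q(t=0) = 0.34×325 + 1.31×265 + 3.75×67 + 0.23×239 = 110.5 + 347.15 + 251.25 + 54.97 = 763.87
ΣP(t=0)Q(t=0) = 0.28×325 + 1.16×265 + 4.48×67 + 0.24×239 = 91 + 307.4 + 300.16 + 57.36 = 755.92
L = 763.87 / 755.92 × 100 = 101.0517
Paasche component (current-period weights):
ΣP(t=1)Q(t=1) = 0.34×414 + 1.31×339 + 3.75×51 + 0.23×208 = 140.76 + 444.09 + 191.25 + 47.84 = 823.94
ΣP(t=0)Q(t=1) = 0.28×414 + 1.16×339 + 4.48×51 + 0.24×208 = 115.92 + 393.24 + 228.48 + 49.92 = 787.56
P = 823.94 / 787.56 × 100 = 104.6193
Fisher = √(L × P) = √(101.0517 × 104.6193) = 102.8200

102.82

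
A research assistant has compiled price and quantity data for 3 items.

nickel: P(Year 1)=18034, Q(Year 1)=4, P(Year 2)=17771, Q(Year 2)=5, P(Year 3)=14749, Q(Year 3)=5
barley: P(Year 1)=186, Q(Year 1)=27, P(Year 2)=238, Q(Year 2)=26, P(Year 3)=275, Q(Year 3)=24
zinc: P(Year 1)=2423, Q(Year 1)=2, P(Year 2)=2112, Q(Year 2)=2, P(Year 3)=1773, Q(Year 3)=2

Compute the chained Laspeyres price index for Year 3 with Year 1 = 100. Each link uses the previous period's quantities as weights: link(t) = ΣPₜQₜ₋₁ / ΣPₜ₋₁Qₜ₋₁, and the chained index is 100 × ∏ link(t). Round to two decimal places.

Link Year 1→Year 2:
ΣP(Year 2)Q(Year 1) = 17771×4 + 238×27 + 2112×2 = 71084 + 6426 + 4224 = 81734
ΣP(Year 1)Q(Year 1) = 18034×4 + 186×27 + 2423×2 = 72136 + 5022 + 4846 = 82004
link = 81734/82004 = 0.996707
Link Year 2→Year 3:
ΣP(Year 3)Q(Year 2) = 14749×5 + 275×26 + 1773×2 = 73745 + 7150 + 3546 = 84441
ΣP(Year 2)Q(Year 2) = 17771×5 + 238×26 + 2112×2 = 88855 + 6188 + 4224 = 99267
link = 84441/99267 = 0.850645
Chained index = 100 × 0.996707 × 0.850645 = 84.7844

84.78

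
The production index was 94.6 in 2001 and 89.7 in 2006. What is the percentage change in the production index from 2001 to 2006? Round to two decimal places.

-5.18%

Change = (89.7 − 94.6) / 94.6 × 100
       = -4.9 / 94.6 × 100 = -5.1797%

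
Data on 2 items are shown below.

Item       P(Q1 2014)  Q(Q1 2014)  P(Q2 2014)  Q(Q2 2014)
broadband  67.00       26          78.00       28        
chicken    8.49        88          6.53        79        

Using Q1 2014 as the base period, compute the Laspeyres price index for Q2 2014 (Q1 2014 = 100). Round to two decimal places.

Laspeyres price index uses base-period quantities as weights.
ΣP(Q2 2014)·Q(Q1 2014) = 78.00×26 + 6.53×88 = 2028 + 574.64 = 2602.64
ΣP(Q1 2014)·Q(Q1 2014) = 67.00×26 + 8.49×88 = 1742 + 747.12 = 2489.12
Index = 2602.64 / 2489.12 × 100 = 104.5606

104.56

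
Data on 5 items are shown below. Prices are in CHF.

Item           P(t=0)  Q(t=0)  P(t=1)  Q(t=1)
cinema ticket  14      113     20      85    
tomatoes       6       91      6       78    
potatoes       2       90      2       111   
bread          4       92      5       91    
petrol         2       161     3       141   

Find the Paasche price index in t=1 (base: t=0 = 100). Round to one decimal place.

Paasche price index uses current-period quantities as weights.
ΣP(t=1)·Q(t=1) = 20×85 + 6×78 + 2×111 + 5×91 + 3×141 = 1700 + 468 + 222 + 455 + 423 = 3268
ΣP(t=0)·Q(t=1) = 14×85 + 6×78 + 2×111 + 4×91 + 2×141 = 1190 + 468 + 222 + 364 + 282 = 2526
Index = 3268 / 2526 × 100 = 129.3745

129.4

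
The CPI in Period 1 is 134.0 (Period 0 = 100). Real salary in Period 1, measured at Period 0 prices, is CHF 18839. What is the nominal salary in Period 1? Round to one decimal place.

Nominal = Real × (Index/100) = 18839 × (134.0/100)
        = 18839 × 1.340 = 25244.2600

25244.3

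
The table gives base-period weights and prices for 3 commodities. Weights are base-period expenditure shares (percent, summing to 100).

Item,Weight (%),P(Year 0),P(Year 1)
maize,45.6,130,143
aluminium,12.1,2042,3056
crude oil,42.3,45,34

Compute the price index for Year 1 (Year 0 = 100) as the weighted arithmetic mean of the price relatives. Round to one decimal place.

100.2

maize: 45.6 × (143/130) = 45.6 × 1.100000 = 50.1600
aluminium: 12.1 × (3056/2042) = 12.1 × 1.496572 = 18.1085
crude oil: 42.3 × (34/45) = 42.3 × 0.755556 = 31.9600
Index = Σ wᵢ·(p₁ᵢ/p₀ᵢ) = 50.1600 + 18.1085 + 31.9600 = 100.2285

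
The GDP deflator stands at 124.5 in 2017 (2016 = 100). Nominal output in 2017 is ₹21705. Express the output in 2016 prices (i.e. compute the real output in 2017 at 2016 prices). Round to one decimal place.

17433.7

Real = Nominal ÷ (Index/100) = 21705 ÷ (124.5/100)
     = 21705 ÷ 1.245 = 17433.7349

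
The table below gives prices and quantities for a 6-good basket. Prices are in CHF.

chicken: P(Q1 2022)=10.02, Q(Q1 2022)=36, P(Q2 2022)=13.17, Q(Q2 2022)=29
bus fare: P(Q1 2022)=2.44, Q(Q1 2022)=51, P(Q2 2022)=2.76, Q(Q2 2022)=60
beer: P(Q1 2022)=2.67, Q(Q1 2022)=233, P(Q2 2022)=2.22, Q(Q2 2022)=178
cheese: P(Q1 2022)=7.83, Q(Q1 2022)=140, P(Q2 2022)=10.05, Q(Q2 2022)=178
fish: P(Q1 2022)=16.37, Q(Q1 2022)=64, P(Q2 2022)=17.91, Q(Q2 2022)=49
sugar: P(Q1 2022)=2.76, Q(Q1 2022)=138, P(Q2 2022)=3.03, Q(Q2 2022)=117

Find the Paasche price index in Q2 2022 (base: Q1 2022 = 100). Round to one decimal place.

Paasche price index uses current-period quantities as weights.
ΣP(Q2 2022)·Q(Q2 2022) = 13.17×29 + 2.76×60 + 2.22×178 + 10.05×178 + 17.91×49 + 3.03×117 = 381.93 + 165.6 + 395.16 + 1788.9 + 877.59 + 354.51 = 3963.69
ΣP(Q1 2022)·Q(Q2 2022) = 10.02×29 + 2.44×60 + 2.67×178 + 7.83×178 + 16.37×49 + 2.76×117 = 290.58 + 146.4 + 475.26 + 1393.74 + 802.13 + 322.92 = 3431.03
Index = 3963.69 / 3431.03 × 100 = 115.5248

115.5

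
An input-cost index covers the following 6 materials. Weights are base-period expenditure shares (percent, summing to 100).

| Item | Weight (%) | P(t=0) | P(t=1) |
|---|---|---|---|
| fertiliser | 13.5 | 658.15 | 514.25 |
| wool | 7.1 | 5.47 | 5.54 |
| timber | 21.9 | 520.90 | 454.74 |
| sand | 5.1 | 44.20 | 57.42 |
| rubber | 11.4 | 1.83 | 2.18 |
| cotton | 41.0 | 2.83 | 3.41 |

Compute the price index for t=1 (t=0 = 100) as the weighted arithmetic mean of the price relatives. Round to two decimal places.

fertiliser: 13.5 × (514.25/658.15) = 13.5 × 0.781357 = 10.5483
wool: 7.1 × (5.54/5.47) = 7.1 × 1.012797 = 7.1909
timber: 21.9 × (454.74/520.90) = 21.9 × 0.872989 = 19.1185
sand: 5.1 × (57.42/44.20) = 5.1 × 1.299095 = 6.6254
rubber: 11.4 × (2.18/1.83) = 11.4 × 1.191257 = 13.5803
cotton: 41.0 × (3.41/2.83) = 41.0 × 1.204947 = 49.4028
Index = Σ wᵢ·(p₁ᵢ/p₀ᵢ) = 10.5483 + 7.1909 + 19.1185 + 6.6254 + 13.5803 + 49.4028 = 106.4662

106.47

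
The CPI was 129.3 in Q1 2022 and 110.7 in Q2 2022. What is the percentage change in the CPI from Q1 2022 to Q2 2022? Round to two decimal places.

-14.39%

Change = (110.7 − 129.3) / 129.3 × 100
       = -18.6 / 129.3 × 100 = -14.3852%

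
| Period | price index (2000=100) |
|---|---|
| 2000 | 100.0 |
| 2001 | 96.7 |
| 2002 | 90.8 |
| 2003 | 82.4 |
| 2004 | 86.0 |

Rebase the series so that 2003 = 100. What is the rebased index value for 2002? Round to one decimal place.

110.2

Rebased(2002) = 90.8 / 82.4 × 100 = 110.1942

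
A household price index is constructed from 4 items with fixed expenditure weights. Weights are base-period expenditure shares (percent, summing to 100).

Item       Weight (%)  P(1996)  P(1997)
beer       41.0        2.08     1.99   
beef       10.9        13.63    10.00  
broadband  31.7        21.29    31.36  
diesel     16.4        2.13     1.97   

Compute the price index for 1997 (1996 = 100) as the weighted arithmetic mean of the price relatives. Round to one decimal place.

109.1

beer: 41.0 × (1.99/2.08) = 41.0 × 0.956731 = 39.2260
beef: 10.9 × (10.00/13.63) = 10.9 × 0.733676 = 7.9971
broadband: 31.7 × (31.36/21.29) = 31.7 × 1.472992 = 46.6938
diesel: 16.4 × (1.97/2.13) = 16.4 × 0.924883 = 15.1681
Index = Σ wᵢ·(p₁ᵢ/p₀ᵢ) = 39.2260 + 7.9971 + 46.6938 + 15.1681 = 109.0849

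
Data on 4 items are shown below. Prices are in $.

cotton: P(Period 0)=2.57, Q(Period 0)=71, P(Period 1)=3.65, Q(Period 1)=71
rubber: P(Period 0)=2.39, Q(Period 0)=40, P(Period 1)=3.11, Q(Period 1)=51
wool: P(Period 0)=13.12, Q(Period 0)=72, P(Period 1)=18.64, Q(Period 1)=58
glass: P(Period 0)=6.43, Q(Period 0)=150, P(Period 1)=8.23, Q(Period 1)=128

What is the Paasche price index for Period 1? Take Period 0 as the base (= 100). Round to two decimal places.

135.16

Paasche price index uses current-period quantities as weights.
ΣP(Period 1)·Q(Period 1) = 3.65×71 + 3.11×51 + 18.64×58 + 8.23×128 = 259.15 + 158.61 + 1081.12 + 1053.44 = 2552.32
ΣP(Period 0)·Q(Period 1) = 2.57×71 + 2.39×51 + 13.12×58 + 6.43×128 = 182.47 + 121.89 + 760.96 + 823.04 = 1888.36
Index = 2552.32 / 1888.36 × 100 = 135.1607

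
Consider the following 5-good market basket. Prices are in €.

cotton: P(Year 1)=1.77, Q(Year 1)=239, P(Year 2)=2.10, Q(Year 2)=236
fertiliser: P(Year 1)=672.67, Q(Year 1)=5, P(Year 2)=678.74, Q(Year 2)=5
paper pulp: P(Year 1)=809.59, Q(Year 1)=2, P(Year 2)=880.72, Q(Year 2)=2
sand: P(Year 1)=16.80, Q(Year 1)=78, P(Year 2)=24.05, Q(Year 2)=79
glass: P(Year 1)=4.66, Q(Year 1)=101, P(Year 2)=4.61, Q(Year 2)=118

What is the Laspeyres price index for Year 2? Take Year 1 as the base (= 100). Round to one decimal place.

Laspeyres price index uses base-period quantities as weights.
ΣP(Year 2)·Q(Year 1) = 2.10×239 + 678.74×5 + 880.72×2 + 24.05×78 + 4.61×101 = 501.9 + 3393.7 + 1761.44 + 1875.9 + 465.61 = 7998.55
ΣP(Year 1)·Q(Year 1) = 1.77×239 + 672.67×5 + 809.59×2 + 16.80×78 + 4.66×101 = 423.03 + 3363.35 + 1619.18 + 1310.4 + 470.66 = 7186.62
Index = 7998.55 / 7186.62 × 100 = 111.2978

111.3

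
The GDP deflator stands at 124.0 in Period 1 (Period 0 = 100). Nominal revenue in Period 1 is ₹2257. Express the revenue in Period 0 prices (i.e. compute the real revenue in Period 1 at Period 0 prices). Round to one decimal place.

Real = Nominal ÷ (Index/100) = 2257 ÷ (124.0/100)
     = 2257 ÷ 1.240 = 1820.1613

1820.2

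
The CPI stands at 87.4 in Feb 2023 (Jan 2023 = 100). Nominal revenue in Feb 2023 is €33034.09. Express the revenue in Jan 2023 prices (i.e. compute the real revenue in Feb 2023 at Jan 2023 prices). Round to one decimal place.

Real = Nominal ÷ (Index/100) = 33034.09 ÷ (87.4/100)
     = 33034.09 ÷ 0.874 = 37796.4416

37796.4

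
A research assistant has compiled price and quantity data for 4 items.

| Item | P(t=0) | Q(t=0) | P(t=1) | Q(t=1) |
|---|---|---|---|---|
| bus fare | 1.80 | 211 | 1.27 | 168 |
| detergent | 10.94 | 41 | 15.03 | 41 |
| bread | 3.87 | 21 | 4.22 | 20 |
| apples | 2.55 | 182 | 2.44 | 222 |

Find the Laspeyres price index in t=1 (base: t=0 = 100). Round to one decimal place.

103.1

Laspeyres price index uses base-period quantities as weights.
ΣP(t=1)·Q(t=0) = 1.27×211 + 15.03×41 + 4.22×21 + 2.44×182 = 267.97 + 616.23 + 88.62 + 444.08 = 1416.9
ΣP(t=0)·Q(t=0) = 1.80×211 + 10.94×41 + 3.87×21 + 2.55×182 = 379.8 + 448.54 + 81.27 + 464.1 = 1373.71
Index = 1416.9 / 1373.71 × 100 = 103.1440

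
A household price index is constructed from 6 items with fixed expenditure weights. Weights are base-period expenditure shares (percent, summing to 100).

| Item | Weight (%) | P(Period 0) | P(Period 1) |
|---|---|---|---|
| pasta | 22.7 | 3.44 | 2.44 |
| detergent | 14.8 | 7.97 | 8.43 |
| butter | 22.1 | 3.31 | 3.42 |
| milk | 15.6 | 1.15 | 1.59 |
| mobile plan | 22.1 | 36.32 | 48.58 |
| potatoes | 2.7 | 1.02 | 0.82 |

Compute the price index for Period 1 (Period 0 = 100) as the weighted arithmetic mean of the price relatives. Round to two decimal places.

pasta: 22.7 × (2.44/3.44) = 22.7 × 0.709302 = 16.1012
detergent: 14.8 × (8.43/7.97) = 14.8 × 1.057716 = 15.6542
butter: 22.1 × (3.42/3.31) = 22.1 × 1.033233 = 22.8344
milk: 15.6 × (1.59/1.15) = 15.6 × 1.382609 = 21.5687
mobile plan: 22.1 × (48.58/36.32) = 22.1 × 1.337555 = 29.5600
potatoes: 2.7 × (0.82/1.02) = 2.7 × 0.803922 = 2.1706
Index = Σ wᵢ·(p₁ᵢ/p₀ᵢ) = 16.1012 + 15.6542 + 22.8344 + 21.5687 + 29.5600 + 2.1706 = 107.8891

107.89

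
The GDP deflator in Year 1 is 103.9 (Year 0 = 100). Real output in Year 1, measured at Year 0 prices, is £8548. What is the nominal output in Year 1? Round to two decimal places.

8881.37

Nominal = Real × (Index/100) = 8548 × (103.9/100)
        = 8548 × 1.039 = 8881.3720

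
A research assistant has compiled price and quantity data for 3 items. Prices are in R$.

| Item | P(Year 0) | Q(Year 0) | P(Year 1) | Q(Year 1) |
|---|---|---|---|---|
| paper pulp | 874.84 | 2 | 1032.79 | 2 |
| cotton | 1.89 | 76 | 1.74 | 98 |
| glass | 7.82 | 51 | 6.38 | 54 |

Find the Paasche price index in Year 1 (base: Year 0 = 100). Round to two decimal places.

109.48

Paasche price index uses current-period quantities as weights.
ΣP(Year 1)·Q(Year 1) = 1032.79×2 + 1.74×98 + 6.38×54 = 2065.58 + 170.52 + 344.52 = 2580.62
ΣP(Year 0)·Q(Year 1) = 874.84×2 + 1.89×98 + 7.82×54 = 1749.68 + 185.22 + 422.28 = 2357.18
Index = 2580.62 / 2357.18 × 100 = 109.4791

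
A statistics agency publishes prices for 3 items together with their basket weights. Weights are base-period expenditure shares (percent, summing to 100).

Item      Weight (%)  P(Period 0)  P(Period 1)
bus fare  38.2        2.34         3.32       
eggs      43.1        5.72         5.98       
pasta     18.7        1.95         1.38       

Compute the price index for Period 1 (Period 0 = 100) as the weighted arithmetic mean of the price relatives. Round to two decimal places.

bus fare: 38.2 × (3.32/2.34) = 38.2 × 1.418803 = 54.1983
eggs: 43.1 × (5.98/5.72) = 43.1 × 1.045455 = 45.0591
pasta: 18.7 × (1.38/1.95) = 18.7 × 0.707692 = 13.2338
Index = Σ wᵢ·(p₁ᵢ/p₀ᵢ) = 54.1983 + 45.0591 + 13.2338 = 112.4912

112.49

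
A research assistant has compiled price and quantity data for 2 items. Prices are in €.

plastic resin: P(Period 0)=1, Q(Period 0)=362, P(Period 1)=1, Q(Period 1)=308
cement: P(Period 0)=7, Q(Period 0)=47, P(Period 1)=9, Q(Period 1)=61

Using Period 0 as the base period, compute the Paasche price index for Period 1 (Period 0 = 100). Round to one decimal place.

Paasche price index uses current-period quantities as weights.
ΣP(Period 1)·Q(Period 1) = 1×308 + 9×61 = 308 + 549 = 857
ΣP(Period 0)·Q(Period 1) = 1×308 + 7×61 = 308 + 427 = 735
Index = 857 / 735 × 100 = 116.5986

116.6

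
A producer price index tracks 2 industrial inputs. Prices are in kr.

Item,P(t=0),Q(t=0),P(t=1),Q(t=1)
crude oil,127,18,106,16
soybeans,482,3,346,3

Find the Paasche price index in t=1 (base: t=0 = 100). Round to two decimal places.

Paasche price index uses current-period quantities as weights.
ΣP(t=1)·Q(t=1) = 106×16 + 346×3 = 1696 + 1038 = 2734
ΣP(t=0)·Q(t=1) = 127×16 + 482×3 = 2032 + 1446 = 3478
Index = 2734 / 3478 × 100 = 78.6084

78.61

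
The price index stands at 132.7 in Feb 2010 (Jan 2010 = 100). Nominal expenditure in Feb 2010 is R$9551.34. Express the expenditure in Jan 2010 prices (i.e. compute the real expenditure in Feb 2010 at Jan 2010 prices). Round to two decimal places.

Real = Nominal ÷ (Index/100) = 9551.34 ÷ (132.7/100)
     = 9551.34 ÷ 1.327 = 7197.6940

7197.69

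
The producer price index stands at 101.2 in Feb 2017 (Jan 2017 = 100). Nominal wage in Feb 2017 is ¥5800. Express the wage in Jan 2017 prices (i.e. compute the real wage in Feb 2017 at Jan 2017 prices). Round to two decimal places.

5731.23

Real = Nominal ÷ (Index/100) = 5800 ÷ (101.2/100)
     = 5800 ÷ 1.012 = 5731.2253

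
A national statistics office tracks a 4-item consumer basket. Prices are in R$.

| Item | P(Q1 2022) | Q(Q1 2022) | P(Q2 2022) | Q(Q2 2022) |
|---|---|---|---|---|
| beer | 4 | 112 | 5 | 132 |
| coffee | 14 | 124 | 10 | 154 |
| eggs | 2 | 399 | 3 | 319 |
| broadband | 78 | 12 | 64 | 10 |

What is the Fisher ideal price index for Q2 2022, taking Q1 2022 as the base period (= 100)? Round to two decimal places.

94.31

Laspeyres component (base-period weights):
ΣP(Q2 2022)Q(Q1 2022) = 5×112 + 10×124 + 3×399 + 64×12 = 560 + 1240 + 1197 + 768 = 3765
ΣP(Q1 2022)Q(Q1 2022) = 4×112 + 14×124 + 2×399 + 78×12 = 448 + 1736 + 798 + 936 = 3918
L = 3765 / 3918 × 100 = 96.0949
Paasche component (current-period weights):
ΣP(Q2 2022)Q(Q2 2022) = 5×132 + 10×154 + 3×319 + 64×10 = 660 + 1540 + 957 + 640 = 3797
ΣP(Q1 2022)Q(Q2 2022) = 4×132 + 14×154 + 2×319 + 78×10 = 528 + 2156 + 638 + 780 = 4102
P = 3797 / 4102 × 100 = 92.5646
Fisher = √(L × P) = √(96.0949 × 92.5646) = 94.3133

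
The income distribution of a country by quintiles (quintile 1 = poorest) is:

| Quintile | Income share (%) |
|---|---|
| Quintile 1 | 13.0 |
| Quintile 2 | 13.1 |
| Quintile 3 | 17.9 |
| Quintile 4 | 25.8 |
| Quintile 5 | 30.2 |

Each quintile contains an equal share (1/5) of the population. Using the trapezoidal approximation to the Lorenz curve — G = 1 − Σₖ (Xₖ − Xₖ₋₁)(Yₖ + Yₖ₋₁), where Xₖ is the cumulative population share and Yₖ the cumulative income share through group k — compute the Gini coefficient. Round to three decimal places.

0.188

Cumulative income shares Yₖ: 0.1300, 0.2610, 0.4400, 0.6980, 1.0000
Σ (Xₖ−Xₖ₋₁)(Yₖ+Yₖ₋₁) = (1/5)(0.1300+0.0000) + (1/5)(0.2610+0.1300) + (1/5)(0.4400+0.2610) + (1/5)(0.6980+0.4400) + (1/5)(1.0000+0.6980)
  = 0.0260 + 0.0782 + 0.1402 + 0.2276 + 0.3396 = 0.8116
G = 1 − 0.8116 = 0.1884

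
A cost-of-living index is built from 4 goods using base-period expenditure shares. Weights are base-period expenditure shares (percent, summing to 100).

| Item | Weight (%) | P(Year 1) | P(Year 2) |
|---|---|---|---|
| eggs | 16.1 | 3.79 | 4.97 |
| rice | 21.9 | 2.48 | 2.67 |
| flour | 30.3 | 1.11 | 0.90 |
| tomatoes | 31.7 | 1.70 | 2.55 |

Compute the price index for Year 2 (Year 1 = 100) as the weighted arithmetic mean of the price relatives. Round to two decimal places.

116.81

eggs: 16.1 × (4.97/3.79) = 16.1 × 1.311346 = 21.1127
rice: 21.9 × (2.67/2.48) = 21.9 × 1.076613 = 23.5778
flour: 30.3 × (0.90/1.11) = 30.3 × 0.810811 = 24.5676
tomatoes: 31.7 × (2.55/1.70) = 31.7 × 1.500000 = 47.5500
Index = Σ wᵢ·(p₁ᵢ/p₀ᵢ) = 21.1127 + 23.5778 + 24.5676 + 47.5500 = 116.8081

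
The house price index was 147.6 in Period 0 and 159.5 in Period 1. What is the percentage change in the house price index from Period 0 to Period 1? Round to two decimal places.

Change = (159.5 − 147.6) / 147.6 × 100
       = 11.9 / 147.6 × 100 = 8.0623%

8.06%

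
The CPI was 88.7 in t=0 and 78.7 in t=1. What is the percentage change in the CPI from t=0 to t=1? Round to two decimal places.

-11.27%

Change = (78.7 − 88.7) / 88.7 × 100
       = -10.0 / 88.7 × 100 = -11.2740%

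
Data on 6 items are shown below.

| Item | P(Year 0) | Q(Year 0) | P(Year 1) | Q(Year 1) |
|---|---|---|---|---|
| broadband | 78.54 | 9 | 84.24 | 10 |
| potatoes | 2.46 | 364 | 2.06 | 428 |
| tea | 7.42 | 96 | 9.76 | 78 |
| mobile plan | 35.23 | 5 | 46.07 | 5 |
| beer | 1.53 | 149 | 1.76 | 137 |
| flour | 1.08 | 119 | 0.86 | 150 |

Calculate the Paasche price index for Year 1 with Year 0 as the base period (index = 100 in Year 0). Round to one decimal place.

Paasche price index uses current-period quantities as weights.
ΣP(Year 1)·Q(Year 1) = 84.24×10 + 2.06×428 + 9.76×78 + 46.07×5 + 1.76×137 + 0.86×150 = 842.4 + 881.68 + 761.28 + 230.35 + 241.12 + 129 = 3085.83
ΣP(Year 0)·Q(Year 1) = 78.54×10 + 2.46×428 + 7.42×78 + 35.23×5 + 1.53×137 + 1.08×150 = 785.4 + 1052.88 + 578.76 + 176.15 + 209.61 + 162 = 2964.8
Index = 3085.83 / 2964.8 × 100 = 104.0822

104.1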